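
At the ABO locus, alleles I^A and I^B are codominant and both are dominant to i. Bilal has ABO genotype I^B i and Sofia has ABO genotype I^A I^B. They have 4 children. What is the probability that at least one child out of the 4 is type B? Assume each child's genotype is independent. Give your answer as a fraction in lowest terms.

ABO cross I^B i × I^A I^B → 1/4 A, 1/2 B, 1/4 AB.
So P(type B) = 1/2 per child.
P(none) = (1/2)^4 = 1/16; P(at least one) = 1 − 1/16 = 15/16.

15/16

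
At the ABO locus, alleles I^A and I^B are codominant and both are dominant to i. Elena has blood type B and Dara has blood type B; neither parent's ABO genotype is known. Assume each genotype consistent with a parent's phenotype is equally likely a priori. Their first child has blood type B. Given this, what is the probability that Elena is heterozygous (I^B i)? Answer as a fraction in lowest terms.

7/15

Possible genotypes: Elena ∈ {I^B I^B, I^B i}; Dara ∈ {I^B I^B, I^B i}.
Weight each parental genotype pair by prior × P(type-B child):
  I^B I^B × I^B I^B: posterior weight 4/15.
  I^B I^B × I^B i: posterior weight 4/15.
  I^B i × I^B I^B: posterior weight 4/15.
  I^B i × I^B i: posterior weight 1/5.
Sum the posterior weight over pairs where Elena is I^B i: 7/15.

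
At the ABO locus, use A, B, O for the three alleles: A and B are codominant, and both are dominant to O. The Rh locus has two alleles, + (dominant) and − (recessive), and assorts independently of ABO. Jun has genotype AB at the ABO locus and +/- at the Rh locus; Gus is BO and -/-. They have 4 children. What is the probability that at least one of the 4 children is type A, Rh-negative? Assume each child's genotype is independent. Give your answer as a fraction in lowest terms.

1695/4096

ABO cross AB × BO → 1/4 A, 1/2 B, 1/4 AB.
Rh cross +/- × -/- → 1/2 Rh+, 1/2 Rh-; so P(type A, Rh-negative) = 1/4 × 1/2 = 1/8 per child.
P(none) = (7/8)^4 = 2401/4096; P(at least one) = 1 − 2401/4096 = 1695/4096.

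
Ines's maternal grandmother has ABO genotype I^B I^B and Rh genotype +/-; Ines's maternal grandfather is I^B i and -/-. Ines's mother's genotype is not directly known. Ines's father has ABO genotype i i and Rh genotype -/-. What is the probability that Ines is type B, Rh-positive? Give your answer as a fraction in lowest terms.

Ines's mother's ABO genotype from I^B I^B × I^B i: 1/2 I^B I^B, 1/2 I^B i.
Crossing each possibility with the father i i and summing P(type B): 1/2·1 + 1/2·1/2 = 3/4.
Similarly for Rh via the mother's Rh distribution: P(Rh+) = 1/4.
Independent loci: 3/4 × 1/4 = 3/16.

3/16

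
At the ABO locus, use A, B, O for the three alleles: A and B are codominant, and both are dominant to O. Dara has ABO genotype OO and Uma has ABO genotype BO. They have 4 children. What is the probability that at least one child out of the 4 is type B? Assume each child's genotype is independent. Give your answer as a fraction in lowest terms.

15/16

ABO cross OO × BO → 1/2 O, 1/2 B.
So P(type B) = 1/2 per child.
P(none) = (1/2)^4 = 1/16; P(at least one) = 1 − 1/16 = 15/16.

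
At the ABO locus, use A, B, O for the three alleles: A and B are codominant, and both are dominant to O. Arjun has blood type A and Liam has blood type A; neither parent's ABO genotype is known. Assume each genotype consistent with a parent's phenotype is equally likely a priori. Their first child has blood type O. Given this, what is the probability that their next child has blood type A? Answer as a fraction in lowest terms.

Possible genotypes: Arjun ∈ {AA, AO}; Liam ∈ {AA, AO}.
Weight each parental genotype pair by prior × P(type-O child):
  AO × AO: posterior weight 1; P(next child type A) = 3/4.
Weighted sum = 3/4.

3/4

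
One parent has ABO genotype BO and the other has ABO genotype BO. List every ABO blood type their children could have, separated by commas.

O, B

Gametes from BO × BO give offspring ABO genotypes BB, BO, OO, i.e. phenotypes O, B.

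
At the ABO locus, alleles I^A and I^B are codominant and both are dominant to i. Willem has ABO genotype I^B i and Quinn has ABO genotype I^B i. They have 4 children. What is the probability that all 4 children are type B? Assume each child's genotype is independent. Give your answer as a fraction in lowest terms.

ABO cross I^B i × I^B i → 1/4 O, 3/4 B.
So P(type B) = 3/4 per child.
All 4 independent: (3/4)^4 = 81/256.

81/256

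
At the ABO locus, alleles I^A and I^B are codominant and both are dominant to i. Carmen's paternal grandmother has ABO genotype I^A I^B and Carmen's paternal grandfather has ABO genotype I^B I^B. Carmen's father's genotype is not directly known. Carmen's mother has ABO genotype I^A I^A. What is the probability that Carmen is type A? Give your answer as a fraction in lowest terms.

1/4

Carmen's father's ABO genotype from I^A I^B × I^B I^B: 1/2 I^A I^B, 1/2 I^B I^B.
Crossing each possibility with the mother I^A I^A and summing P(type A): 1/2·1/2 + 1/2·0 = 1/4.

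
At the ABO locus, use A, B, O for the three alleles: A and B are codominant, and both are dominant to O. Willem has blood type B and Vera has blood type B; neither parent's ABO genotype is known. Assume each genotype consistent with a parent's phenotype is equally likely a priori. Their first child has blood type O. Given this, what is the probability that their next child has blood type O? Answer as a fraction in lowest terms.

1/4

Possible genotypes: Willem ∈ {BB, BO}; Vera ∈ {BB, BO}.
Weight each parental genotype pair by prior × P(type-O child):
  BO × BO: posterior weight 1; P(next child type O) = 1/4.
Weighted sum = 1/4.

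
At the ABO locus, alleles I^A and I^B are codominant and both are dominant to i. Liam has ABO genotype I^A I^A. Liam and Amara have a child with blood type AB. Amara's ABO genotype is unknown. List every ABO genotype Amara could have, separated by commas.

For each candidate genotype of Amara, check whether crossing it with I^A I^A can produce every observed child phenotype.
  I^A I^A → possible child types {A} ✗
  I^A I^B → possible child types {A, AB} ✓
  I^A i → possible child types {A} ✗
  I^B I^B → possible child types {AB} ✓
  I^B i → possible child types {A, AB} ✓
  i i → possible child types {A} ✗

I^A I^B, I^B I^B, I^B i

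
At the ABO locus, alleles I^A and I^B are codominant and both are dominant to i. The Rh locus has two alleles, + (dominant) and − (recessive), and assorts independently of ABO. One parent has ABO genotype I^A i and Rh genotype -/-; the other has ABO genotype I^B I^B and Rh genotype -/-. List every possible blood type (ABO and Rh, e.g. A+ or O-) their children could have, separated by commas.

Gametes from I^A i × I^B I^B give offspring ABO genotypes I^A I^B, I^B i, i.e. phenotypes B, AB.
Rh cross -/- × -/- → phenotypes Rh-.
Combining independently: B-, AB-.

B-, AB-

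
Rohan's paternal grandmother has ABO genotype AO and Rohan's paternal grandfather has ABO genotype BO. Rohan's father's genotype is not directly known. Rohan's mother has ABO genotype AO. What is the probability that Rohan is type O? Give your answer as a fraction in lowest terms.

Rohan's father's ABO genotype from AO × BO: 1/4 AB, 1/4 AO, 1/4 BO, 1/4 OO.
Crossing each possibility with the mother AO and summing P(type O): 1/4·0 + 1/4·1/4 + 1/4·1/4 + 1/4·1/2 = 1/4.

1/4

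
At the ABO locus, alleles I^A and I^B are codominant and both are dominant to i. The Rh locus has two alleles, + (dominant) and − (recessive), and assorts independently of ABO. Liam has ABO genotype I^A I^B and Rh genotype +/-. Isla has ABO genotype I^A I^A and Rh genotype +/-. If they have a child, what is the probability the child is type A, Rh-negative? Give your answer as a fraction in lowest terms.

ABO cross I^A I^B × I^A I^A → offspring phenotypes: 1/2 A, 1/2 AB.
Rh cross +/- × +/- → 3/4 Rh+, 1/4 Rh-.
Independent loci: P(type A, Rh-negative) = 1/2 × 1/4 = 1/8.

1/8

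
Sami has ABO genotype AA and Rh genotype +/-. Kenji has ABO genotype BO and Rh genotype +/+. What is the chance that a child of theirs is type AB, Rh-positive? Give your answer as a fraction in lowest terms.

1/2

ABO cross AA × BO → offspring phenotypes: 1/2 A, 1/2 AB.
Rh cross +/- × +/+ → 1 Rh+.
Independent loci: P(type AB, Rh-positive) = 1/2 × 1 = 1/2.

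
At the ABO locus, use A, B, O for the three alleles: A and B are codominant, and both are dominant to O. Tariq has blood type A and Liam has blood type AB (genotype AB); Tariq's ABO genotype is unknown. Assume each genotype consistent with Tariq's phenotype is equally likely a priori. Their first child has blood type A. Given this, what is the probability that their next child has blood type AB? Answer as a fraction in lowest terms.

Possible genotypes: Tariq ∈ {AA, AO}; Liam ∈ {AB}.
Weight each parental genotype pair by prior × P(type-A child):
  AA × AB: posterior weight 1/2; P(next child type AB) = 1/2.
  AO × AB: posterior weight 1/2; P(next child type AB) = 1/4.
Weighted sum = 3/8.

3/8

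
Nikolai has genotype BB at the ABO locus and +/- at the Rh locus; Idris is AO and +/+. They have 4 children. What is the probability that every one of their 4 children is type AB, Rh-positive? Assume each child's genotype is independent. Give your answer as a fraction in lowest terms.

ABO cross BB × AO → 1/2 B, 1/2 AB.
Rh cross +/- × +/+ → 1 Rh+; so P(type AB, Rh-positive) = 1/2 × 1 = 1/2 per child.
All 4 independent: (1/2)^4 = 1/16.

1/16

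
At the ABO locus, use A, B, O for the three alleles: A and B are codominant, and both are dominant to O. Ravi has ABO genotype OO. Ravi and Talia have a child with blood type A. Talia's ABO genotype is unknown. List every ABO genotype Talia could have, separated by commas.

For each candidate genotype of Talia, check whether crossing it with OO can produce every observed child phenotype.
  AA → possible child types {A} ✓
  AB → possible child types {A, B} ✓
  AO → possible child types {O, A} ✓
  BB → possible child types {B} ✗
  BO → possible child types {O, B} ✗
  OO → possible child types {O} ✗

AA, AB, AO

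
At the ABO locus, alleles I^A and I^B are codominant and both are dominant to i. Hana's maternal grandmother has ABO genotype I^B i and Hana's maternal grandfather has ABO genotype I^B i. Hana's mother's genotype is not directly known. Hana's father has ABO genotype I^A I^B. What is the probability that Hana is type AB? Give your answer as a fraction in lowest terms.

1/4

Hana's mother's ABO genotype from I^B i × I^B i: 1/4 I^B I^B, 1/2 I^B i, 1/4 i i.
Crossing each possibility with the father I^A I^B and summing P(type AB): 1/4·1/2 + 1/2·1/4 + 1/4·0 = 1/4.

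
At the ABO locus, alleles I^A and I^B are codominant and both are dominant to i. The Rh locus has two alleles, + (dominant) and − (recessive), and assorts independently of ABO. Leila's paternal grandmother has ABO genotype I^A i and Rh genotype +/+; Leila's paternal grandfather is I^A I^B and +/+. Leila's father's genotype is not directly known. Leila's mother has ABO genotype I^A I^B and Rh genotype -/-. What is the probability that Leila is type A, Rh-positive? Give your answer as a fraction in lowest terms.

3/8

Leila's father's ABO genotype from I^A i × I^A I^B: 1/4 I^A I^A, 1/4 I^A I^B, 1/4 I^A i, 1/4 I^B i.
Crossing each possibility with the mother I^A I^B and summing P(type A): 1/4·1/2 + 1/4·1/4 + 1/4·1/2 + 1/4·1/4 = 3/8.
Similarly for Rh via the father's Rh distribution: P(Rh+) = 1.
Independent loci: 3/8 × 1 = 3/8.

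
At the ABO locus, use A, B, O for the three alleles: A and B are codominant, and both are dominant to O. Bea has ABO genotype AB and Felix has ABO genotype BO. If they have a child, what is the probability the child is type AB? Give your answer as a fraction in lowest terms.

ABO cross AB × BO → offspring phenotypes: 1/4 A, 1/2 B, 1/4 AB.
So P(type AB) = 1/4.

1/4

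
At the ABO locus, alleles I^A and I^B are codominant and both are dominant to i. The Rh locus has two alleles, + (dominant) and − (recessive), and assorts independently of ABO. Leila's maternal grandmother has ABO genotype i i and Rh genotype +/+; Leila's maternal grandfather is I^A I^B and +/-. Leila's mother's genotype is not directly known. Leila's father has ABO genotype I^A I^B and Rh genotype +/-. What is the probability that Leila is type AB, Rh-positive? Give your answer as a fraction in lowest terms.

Leila's mother's ABO genotype from i i × I^A I^B: 1/2 I^A i, 1/2 I^B i.
Crossing each possibility with the father I^A I^B and summing P(type AB): 1/2·1/4 + 1/2·1/4 = 1/4.
Similarly for Rh via the mother's Rh distribution: P(Rh+) = 7/8.
Independent loci: 1/4 × 7/8 = 7/32.

7/32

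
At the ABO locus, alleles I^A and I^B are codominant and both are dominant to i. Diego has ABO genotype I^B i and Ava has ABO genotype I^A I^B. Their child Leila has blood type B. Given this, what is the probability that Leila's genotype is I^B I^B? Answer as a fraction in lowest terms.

Cross I^B i × I^A I^B → 1/4 I^A I^B, 1/4 I^A i, 1/4 I^B I^B, 1/4 I^B i.
Type-B genotypes among offspring: I^B I^B (1/4), I^B i (1/4); total 1/2.
P(I^B I^B | type B) = (1/4) / (1/2) = 1/2.

1/2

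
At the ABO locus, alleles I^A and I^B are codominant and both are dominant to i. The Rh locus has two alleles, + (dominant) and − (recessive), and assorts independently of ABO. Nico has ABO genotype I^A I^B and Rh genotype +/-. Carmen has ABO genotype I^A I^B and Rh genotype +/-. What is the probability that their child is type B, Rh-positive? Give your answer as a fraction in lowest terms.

ABO cross I^A I^B × I^A I^B → offspring phenotypes: 1/4 A, 1/4 B, 1/2 AB.
Rh cross +/- × +/- → 3/4 Rh+, 1/4 Rh-.
Independent loci: P(type B, Rh-positive) = 1/4 × 3/4 = 3/16.

3/16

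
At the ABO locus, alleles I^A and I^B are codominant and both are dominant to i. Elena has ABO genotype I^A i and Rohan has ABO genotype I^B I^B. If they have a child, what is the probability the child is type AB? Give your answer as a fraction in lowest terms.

ABO cross I^A i × I^B I^B → offspring phenotypes: 1/2 B, 1/2 AB.
So P(type AB) = 1/2.

1/2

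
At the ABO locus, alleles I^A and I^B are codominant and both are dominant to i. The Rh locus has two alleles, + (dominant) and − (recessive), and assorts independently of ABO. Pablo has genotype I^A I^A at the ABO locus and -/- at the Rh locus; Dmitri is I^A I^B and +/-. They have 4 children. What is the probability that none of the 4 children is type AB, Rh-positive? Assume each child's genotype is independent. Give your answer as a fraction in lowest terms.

81/256

ABO cross I^A I^A × I^A I^B → 1/2 A, 1/2 AB.
Rh cross -/- × +/- → 1/2 Rh+, 1/2 Rh-; so P(type AB, Rh-positive) = 1/2 × 1/2 = 1/4 per child.
P(not type AB, Rh-positive) = 3/4 for one child; (3/4)^4 = 81/256.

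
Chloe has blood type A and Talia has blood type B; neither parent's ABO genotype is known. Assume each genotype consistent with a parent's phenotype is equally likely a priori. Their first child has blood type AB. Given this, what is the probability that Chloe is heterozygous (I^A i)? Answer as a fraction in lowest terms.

Possible genotypes: Chloe ∈ {I^A I^A, I^A i}; Talia ∈ {I^B I^B, I^B i}.
Weight each parental genotype pair by prior × P(type-AB child):
  I^A I^A × I^B I^B: posterior weight 4/9.
  I^A I^A × I^B i: posterior weight 2/9.
  I^A i × I^B I^B: posterior weight 2/9.
  I^A i × I^B i: posterior weight 1/9.
Sum the posterior weight over pairs where Chloe is I^A i: 1/3.

1/3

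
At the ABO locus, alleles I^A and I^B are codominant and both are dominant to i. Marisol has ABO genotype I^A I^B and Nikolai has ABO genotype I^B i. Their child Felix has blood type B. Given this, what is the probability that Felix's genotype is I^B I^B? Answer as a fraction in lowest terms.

1/2

Cross I^A I^B × I^B i → 1/4 I^A I^B, 1/4 I^A i, 1/4 I^B I^B, 1/4 I^B i.
Type-B genotypes among offspring: I^B I^B (1/4), I^B i (1/4); total 1/2.
P(I^B I^B | type B) = (1/4) / (1/2) = 1/2.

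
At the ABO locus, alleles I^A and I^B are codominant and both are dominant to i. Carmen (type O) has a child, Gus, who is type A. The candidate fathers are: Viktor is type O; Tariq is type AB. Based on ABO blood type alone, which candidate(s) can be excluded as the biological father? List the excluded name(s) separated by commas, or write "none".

Viktor

A candidate is excluded only if no genotype consistent with his phenotype could produce a type A child with a type O mother.
Viktor (type O): no genotype consistent with that phenotype can produce a type-A child with a type-O mother.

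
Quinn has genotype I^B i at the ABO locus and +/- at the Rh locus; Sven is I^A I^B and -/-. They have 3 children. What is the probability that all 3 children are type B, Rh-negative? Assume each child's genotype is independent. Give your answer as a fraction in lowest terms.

1/64

ABO cross I^B i × I^A I^B → 1/4 A, 1/2 B, 1/4 AB.
Rh cross +/- × -/- → 1/2 Rh+, 1/2 Rh-; so P(type B, Rh-negative) = 1/2 × 1/2 = 1/4 per child.
All 3 independent: (1/4)^3 = 1/64.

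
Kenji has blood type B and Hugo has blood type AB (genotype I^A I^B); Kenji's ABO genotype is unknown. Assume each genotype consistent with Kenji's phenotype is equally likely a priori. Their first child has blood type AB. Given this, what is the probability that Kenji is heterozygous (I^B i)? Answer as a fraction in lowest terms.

Possible genotypes: Kenji ∈ {I^B I^B, I^B i}; Hugo ∈ {I^A I^B}.
Weight each parental genotype pair by prior × P(type-AB child):
  I^B I^B × I^A I^B: posterior weight 2/3.
  I^B i × I^A I^B: posterior weight 1/3.
Sum the posterior weight over pairs where Kenji is I^B i: 1/3.

1/3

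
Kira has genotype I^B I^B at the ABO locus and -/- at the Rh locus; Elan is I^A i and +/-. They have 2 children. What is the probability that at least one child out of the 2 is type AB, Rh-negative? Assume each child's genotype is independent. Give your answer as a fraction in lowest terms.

ABO cross I^B I^B × I^A i → 1/2 B, 1/2 AB.
Rh cross -/- × +/- → 1/2 Rh+, 1/2 Rh-; so P(type AB, Rh-negative) = 1/2 × 1/2 = 1/4 per child.
P(none) = (3/4)^2 = 9/16; P(at least one) = 1 − 9/16 = 7/16.

7/16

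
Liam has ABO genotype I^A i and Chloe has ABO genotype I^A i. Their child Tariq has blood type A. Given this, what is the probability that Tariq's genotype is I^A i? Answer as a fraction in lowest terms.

2/3

Cross I^A i × I^A i → 1/4 I^A I^A, 1/2 I^A i, 1/4 i i.
Type-A genotypes among offspring: I^A I^A (1/4), I^A i (1/2); total 3/4.
P(I^A i | type A) = (1/2) / (3/4) = 2/3.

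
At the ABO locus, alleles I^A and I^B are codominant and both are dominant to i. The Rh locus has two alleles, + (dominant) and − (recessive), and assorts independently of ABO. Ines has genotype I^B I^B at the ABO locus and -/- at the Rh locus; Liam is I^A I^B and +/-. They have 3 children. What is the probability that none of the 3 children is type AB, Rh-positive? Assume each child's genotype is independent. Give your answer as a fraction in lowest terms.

ABO cross I^B I^B × I^A I^B → 1/2 B, 1/2 AB.
Rh cross -/- × +/- → 1/2 Rh+, 1/2 Rh-; so P(type AB, Rh-positive) = 1/2 × 1/2 = 1/4 per child.
P(not type AB, Rh-positive) = 3/4 for one child; (3/4)^3 = 27/64.

27/64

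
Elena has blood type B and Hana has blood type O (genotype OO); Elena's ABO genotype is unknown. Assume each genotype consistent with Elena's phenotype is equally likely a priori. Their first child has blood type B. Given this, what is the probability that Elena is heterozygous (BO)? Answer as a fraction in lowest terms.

1/3

Possible genotypes: Elena ∈ {BB, BO}; Hana ∈ {OO}.
Weight each parental genotype pair by prior × P(type-B child):
  BB × OO: posterior weight 2/3.
  BO × OO: posterior weight 1/3.
Sum the posterior weight over pairs where Elena is BO: 1/3.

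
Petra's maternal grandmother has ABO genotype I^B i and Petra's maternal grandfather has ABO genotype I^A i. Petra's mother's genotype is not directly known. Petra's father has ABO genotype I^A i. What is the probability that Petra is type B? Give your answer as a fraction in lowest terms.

Petra's mother's ABO genotype from I^B i × I^A i: 1/4 I^A I^B, 1/4 I^A i, 1/4 I^B i, 1/4 i i.
Crossing each possibility with the father I^A i and summing P(type B): 1/4·1/4 + 1/4·0 + 1/4·1/4 + 1/4·0 = 1/8.

1/8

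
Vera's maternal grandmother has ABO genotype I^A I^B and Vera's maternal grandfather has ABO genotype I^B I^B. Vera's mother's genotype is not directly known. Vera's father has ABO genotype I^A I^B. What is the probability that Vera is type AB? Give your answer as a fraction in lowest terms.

Vera's mother's ABO genotype from I^A I^B × I^B I^B: 1/2 I^A I^B, 1/2 I^B I^B.
Crossing each possibility with the father I^A I^B and summing P(type AB): 1/2·1/2 + 1/2·1/2 = 1/2.

1/2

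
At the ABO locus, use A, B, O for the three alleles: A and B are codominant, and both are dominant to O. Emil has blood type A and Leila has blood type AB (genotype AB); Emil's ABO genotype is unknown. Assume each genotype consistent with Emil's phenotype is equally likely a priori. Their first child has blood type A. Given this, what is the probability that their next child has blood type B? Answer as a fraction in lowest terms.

Possible genotypes: Emil ∈ {AA, AO}; Leila ∈ {AB}.
Weight each parental genotype pair by prior × P(type-A child):
  AA × AB: posterior weight 1/2; P(next child type B) = 0.
  AO × AB: posterior weight 1/2; P(next child type B) = 1/4.
Weighted sum = 1/8.

1/8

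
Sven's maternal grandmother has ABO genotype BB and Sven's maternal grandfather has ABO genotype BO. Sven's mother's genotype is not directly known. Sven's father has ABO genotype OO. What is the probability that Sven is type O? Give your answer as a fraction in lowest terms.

Sven's mother's ABO genotype from BB × BO: 1/2 BB, 1/2 BO.
Crossing each possibility with the father OO and summing P(type O): 1/2·0 + 1/2·1/2 = 1/4.

1/4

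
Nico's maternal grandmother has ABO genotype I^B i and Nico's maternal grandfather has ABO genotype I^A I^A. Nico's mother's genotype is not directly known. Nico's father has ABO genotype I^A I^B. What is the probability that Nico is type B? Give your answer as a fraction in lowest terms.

1/4

Nico's mother's ABO genotype from I^B i × I^A I^A: 1/2 I^A I^B, 1/2 I^A i.
Crossing each possibility with the father I^A I^B and summing P(type B): 1/2·1/4 + 1/2·1/4 = 1/4.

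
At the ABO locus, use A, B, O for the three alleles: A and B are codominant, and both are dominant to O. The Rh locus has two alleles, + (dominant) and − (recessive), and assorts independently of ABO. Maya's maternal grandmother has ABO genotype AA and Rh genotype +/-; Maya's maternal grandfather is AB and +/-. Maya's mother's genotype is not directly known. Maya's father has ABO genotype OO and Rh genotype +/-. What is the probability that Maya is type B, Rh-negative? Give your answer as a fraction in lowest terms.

Maya's mother's ABO genotype from AA × AB: 1/2 AA, 1/2 AB.
Crossing each possibility with the father OO and summing P(type B): 1/2·0 + 1/2·1/2 = 1/4.
Similarly for Rh via the mother's Rh distribution: P(Rh-) = 1/4.
Independent loci: 1/4 × 1/4 = 1/16.

1/16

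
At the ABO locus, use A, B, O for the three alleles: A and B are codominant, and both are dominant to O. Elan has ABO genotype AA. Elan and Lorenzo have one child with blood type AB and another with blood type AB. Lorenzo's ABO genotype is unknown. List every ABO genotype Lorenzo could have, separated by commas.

For each candidate genotype of Lorenzo, check whether crossing it with AA can produce every observed child phenotype.
  AA → possible child types {A} ✗
  AB → possible child types {A, AB} ✓
  AO → possible child types {A} ✗
  BB → possible child types {AB} ✓
  BO → possible child types {A, AB} ✓
  OO → possible child types {A} ✗

AB, BB, BO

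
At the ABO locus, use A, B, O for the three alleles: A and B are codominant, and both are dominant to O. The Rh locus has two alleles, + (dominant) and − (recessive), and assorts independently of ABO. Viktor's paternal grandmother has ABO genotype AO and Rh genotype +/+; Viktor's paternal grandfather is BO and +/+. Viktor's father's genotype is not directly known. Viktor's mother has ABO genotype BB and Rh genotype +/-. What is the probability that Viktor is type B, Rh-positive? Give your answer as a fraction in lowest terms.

3/4

Viktor's father's ABO genotype from AO × BO: 1/4 AB, 1/4 AO, 1/4 BO, 1/4 OO.
Crossing each possibility with the mother BB and summing P(type B): 1/4·1/2 + 1/4·1/2 + 1/4·1 + 1/4·1 = 3/4.
Similarly for Rh via the father's Rh distribution: P(Rh+) = 1.
Independent loci: 3/4 × 1 = 3/4.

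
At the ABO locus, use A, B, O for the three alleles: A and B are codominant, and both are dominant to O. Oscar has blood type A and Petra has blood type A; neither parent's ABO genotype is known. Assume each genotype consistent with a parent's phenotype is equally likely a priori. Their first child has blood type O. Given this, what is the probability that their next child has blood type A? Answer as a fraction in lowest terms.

Possible genotypes: Oscar ∈ {AA, AO}; Petra ∈ {AA, AO}.
Weight each parental genotype pair by prior × P(type-O child):
  AO × AO: posterior weight 1; P(next child type A) = 3/4.
Weighted sum = 3/4.

3/4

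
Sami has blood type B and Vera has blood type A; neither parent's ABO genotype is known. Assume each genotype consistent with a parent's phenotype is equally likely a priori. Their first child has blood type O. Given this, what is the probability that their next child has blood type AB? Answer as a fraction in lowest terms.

1/4

Possible genotypes: Sami ∈ {BB, BO}; Vera ∈ {AA, AO}.
Weight each parental genotype pair by prior × P(type-O child):
  BO × AO: posterior weight 1; P(next child type AB) = 1/4.
Weighted sum = 1/4.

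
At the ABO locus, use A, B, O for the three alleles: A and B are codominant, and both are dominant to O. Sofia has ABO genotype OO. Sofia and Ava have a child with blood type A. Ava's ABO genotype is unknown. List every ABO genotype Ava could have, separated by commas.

AA, AB, AO

For each candidate genotype of Ava, check whether crossing it with OO can produce every observed child phenotype.
  AA → possible child types {A} ✓
  AB → possible child types {A, B} ✓
  AO → possible child types {O, A} ✓
  BB → possible child types {B} ✗
  BO → possible child types {O, B} ✗
  OO → possible child types {O} ✗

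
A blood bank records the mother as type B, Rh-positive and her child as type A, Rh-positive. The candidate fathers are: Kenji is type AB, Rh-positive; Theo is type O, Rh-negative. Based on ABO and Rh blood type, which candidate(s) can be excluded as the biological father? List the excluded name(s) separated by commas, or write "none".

A candidate is excluded only if no genotype consistent with his phenotype could produce a type A, Rh-positive child with a type B, Rh-positive mother.
Theo (type O, Rh-): no genotype consistent with that phenotype can produce a type-A Rh+ child with a type-B mother.

Theo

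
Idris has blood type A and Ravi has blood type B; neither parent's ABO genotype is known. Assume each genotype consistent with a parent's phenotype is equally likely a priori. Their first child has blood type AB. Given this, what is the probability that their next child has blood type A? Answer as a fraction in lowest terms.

5/36

Possible genotypes: Idris ∈ {AA, AO}; Ravi ∈ {BB, BO}.
Weight each parental genotype pair by prior × P(type-AB child):
  AA × BB: posterior weight 4/9; P(next child type A) = 0.
  AA × BO: posterior weight 2/9; P(next child type A) = 1/2.
  AO × BB: posterior weight 2/9; P(next child type A) = 0.
  AO × BO: posterior weight 1/9; P(next child type A) = 1/4.
Weighted sum = 5/36.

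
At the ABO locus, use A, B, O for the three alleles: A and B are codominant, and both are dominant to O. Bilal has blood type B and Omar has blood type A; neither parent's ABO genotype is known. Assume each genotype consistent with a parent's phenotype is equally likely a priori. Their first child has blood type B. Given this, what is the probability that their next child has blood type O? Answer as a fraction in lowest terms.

1/12

Possible genotypes: Bilal ∈ {BB, BO}; Omar ∈ {AA, AO}.
Weight each parental genotype pair by prior × P(type-B child):
  BB × AO: posterior weight 2/3; P(next child type O) = 0.
  BO × AO: posterior weight 1/3; P(next child type O) = 1/4.
Weighted sum = 1/12.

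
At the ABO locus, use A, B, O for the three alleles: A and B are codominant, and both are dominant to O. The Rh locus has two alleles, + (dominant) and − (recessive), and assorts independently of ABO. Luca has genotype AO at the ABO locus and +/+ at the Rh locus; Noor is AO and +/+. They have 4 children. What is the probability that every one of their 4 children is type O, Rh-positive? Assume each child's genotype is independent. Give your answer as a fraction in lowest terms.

1/256

ABO cross AO × AO → 1/4 O, 3/4 A.
Rh cross +/+ × +/+ → 1 Rh+; so P(type O, Rh-positive) = 1/4 × 1 = 1/4 per child.
All 4 independent: (1/4)^4 = 1/256.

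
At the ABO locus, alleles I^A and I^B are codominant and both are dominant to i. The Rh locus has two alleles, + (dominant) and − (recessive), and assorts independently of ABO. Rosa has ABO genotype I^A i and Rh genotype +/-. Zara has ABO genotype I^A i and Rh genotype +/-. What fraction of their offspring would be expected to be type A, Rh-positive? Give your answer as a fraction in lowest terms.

ABO cross I^A i × I^A i → offspring phenotypes: 1/4 O, 3/4 A.
Rh cross +/- × +/- → 3/4 Rh+, 1/4 Rh-.
Independent loci: P(type A, Rh-positive) = 3/4 × 3/4 = 9/16.

9/16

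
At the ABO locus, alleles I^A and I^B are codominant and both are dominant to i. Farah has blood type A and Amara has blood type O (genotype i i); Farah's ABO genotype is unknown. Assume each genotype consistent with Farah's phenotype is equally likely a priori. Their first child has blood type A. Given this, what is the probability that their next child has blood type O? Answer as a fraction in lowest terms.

Possible genotypes: Farah ∈ {I^A I^A, I^A i}; Amara ∈ {i i}.
Weight each parental genotype pair by prior × P(type-A child):
  I^A I^A × i i: posterior weight 2/3; P(next child type O) = 0.
  I^A i × i i: posterior weight 1/3; P(next child type O) = 1/2.
Weighted sum = 1/6.

1/6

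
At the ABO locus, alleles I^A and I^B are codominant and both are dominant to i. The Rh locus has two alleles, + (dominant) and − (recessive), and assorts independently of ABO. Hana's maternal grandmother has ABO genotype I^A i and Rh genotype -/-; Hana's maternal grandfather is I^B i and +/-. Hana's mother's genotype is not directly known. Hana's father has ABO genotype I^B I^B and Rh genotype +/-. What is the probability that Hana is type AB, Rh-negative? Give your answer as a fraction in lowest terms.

Hana's mother's ABO genotype from I^A i × I^B i: 1/4 I^A I^B, 1/4 I^A i, 1/4 I^B i, 1/4 i i.
Crossing each possibility with the father I^B I^B and summing P(type AB): 1/4·1/2 + 1/4·1/2 + 1/4·0 + 1/4·0 = 1/4.
Similarly for Rh via the mother's Rh distribution: P(Rh-) = 3/8.
Independent loci: 1/4 × 3/8 = 3/32.

3/32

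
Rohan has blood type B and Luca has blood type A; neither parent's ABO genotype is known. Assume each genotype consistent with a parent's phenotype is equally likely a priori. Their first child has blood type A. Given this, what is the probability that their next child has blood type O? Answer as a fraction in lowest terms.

Possible genotypes: Rohan ∈ {BB, BO}; Luca ∈ {AA, AO}.
Weight each parental genotype pair by prior × P(type-A child):
  BO × AA: posterior weight 2/3; P(next child type O) = 0.
  BO × AO: posterior weight 1/3; P(next child type O) = 1/4.
Weighted sum = 1/12.

1/12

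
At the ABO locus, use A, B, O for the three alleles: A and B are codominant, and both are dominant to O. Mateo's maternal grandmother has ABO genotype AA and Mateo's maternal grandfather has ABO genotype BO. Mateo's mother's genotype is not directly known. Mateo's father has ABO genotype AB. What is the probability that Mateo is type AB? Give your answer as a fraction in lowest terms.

Mateo's mother's ABO genotype from AA × BO: 1/2 AB, 1/2 AO.
Crossing each possibility with the father AB and summing P(type AB): 1/2·1/2 + 1/2·1/4 = 3/8.

3/8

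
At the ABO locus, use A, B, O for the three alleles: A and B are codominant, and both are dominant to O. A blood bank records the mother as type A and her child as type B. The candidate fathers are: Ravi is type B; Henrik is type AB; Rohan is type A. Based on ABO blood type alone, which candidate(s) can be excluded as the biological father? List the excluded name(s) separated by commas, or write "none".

Rohan

A candidate is excluded only if no genotype consistent with his phenotype could produce a type B child with a type A mother.
Rohan (type A): no genotype consistent with that phenotype can produce a type-B child with a type-A mother.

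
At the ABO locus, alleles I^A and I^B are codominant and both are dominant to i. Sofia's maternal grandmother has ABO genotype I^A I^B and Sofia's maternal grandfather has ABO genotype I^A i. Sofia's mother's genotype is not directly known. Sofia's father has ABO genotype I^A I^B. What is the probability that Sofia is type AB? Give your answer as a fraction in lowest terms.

3/8

Sofia's mother's ABO genotype from I^A I^B × I^A i: 1/4 I^A I^A, 1/4 I^A I^B, 1/4 I^A i, 1/4 I^B i.
Crossing each possibility with the father I^A I^B and summing P(type AB): 1/4·1/2 + 1/4·1/2 + 1/4·1/4 + 1/4·1/4 = 3/8.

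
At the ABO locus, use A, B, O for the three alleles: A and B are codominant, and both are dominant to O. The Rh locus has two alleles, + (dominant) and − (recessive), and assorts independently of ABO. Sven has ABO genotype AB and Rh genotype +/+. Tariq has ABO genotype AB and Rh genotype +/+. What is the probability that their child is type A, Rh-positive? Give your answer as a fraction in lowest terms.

ABO cross AB × AB → offspring phenotypes: 1/4 A, 1/4 B, 1/2 AB.
Rh cross +/+ × +/+ → 1 Rh+.
Independent loci: P(type A, Rh-positive) = 1/4 × 1 = 1/4.

1/4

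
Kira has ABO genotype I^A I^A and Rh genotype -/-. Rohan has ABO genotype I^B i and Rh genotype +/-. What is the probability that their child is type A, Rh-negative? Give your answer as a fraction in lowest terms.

1/4

ABO cross I^A I^A × I^B i → offspring phenotypes: 1/2 A, 1/2 AB.
Rh cross -/- × +/- → 1/2 Rh+, 1/2 Rh-.
Independent loci: P(type A, Rh-negative) = 1/2 × 1/2 = 1/4.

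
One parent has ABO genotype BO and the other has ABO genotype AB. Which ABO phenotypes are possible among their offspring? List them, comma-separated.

A, B, AB

Gametes from BO × AB give offspring ABO genotypes AB, AO, BB, BO, i.e. phenotypes A, B, AB.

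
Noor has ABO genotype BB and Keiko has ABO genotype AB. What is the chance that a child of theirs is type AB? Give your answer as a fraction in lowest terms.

1/2

ABO cross BB × AB → offspring phenotypes: 1/2 B, 1/2 AB.
So P(type AB) = 1/2.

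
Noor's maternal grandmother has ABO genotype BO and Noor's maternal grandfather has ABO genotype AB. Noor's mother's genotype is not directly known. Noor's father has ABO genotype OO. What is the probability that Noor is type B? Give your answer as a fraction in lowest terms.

Noor's mother's ABO genotype from BO × AB: 1/4 AB, 1/4 AO, 1/4 BB, 1/4 BO.
Crossing each possibility with the father OO and summing P(type B): 1/4·1/2 + 1/4·0 + 1/4·1 + 1/4·1/2 = 1/2.

1/2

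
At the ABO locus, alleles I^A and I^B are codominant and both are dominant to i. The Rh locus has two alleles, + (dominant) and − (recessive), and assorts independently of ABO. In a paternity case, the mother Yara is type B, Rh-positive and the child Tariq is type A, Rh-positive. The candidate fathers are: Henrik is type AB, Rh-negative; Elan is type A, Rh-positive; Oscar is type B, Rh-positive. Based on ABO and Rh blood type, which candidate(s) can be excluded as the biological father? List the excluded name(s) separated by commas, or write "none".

A candidate is excluded only if no genotype consistent with his phenotype could produce a type A, Rh-positive child with a type B, Rh-positive mother.
Oscar (type B, Rh+): no genotype consistent with that phenotype can produce a type-A Rh+ child with a type-B mother.

Oscar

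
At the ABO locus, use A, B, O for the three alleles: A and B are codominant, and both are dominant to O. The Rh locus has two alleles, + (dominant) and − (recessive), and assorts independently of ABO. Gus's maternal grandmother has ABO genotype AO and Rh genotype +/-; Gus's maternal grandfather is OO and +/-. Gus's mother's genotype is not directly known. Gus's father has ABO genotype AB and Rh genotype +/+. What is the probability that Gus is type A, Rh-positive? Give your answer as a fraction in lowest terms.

1/2

Gus's mother's ABO genotype from AO × OO: 1/2 AO, 1/2 OO.
Crossing each possibility with the father AB and summing P(type A): 1/2·1/2 + 1/2·1/2 = 1/2.
Similarly for Rh via the mother's Rh distribution: P(Rh+) = 1.
Independent loci: 1/2 × 1 = 1/2.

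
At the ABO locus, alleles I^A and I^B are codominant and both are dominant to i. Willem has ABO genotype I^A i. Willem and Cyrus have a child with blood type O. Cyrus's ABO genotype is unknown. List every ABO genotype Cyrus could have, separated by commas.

I^A i, I^B i, i i

For each candidate genotype of Cyrus, check whether crossing it with I^A i can produce every observed child phenotype.
  I^A I^A → possible child types {A} ✗
  I^A I^B → possible child types {A, B, AB} ✗
  I^A i → possible child types {O, A} ✓
  I^B I^B → possible child types {B, AB} ✗
  I^B i → possible child types {O, A, B, AB} ✓
  i i → possible child types {O, A} ✓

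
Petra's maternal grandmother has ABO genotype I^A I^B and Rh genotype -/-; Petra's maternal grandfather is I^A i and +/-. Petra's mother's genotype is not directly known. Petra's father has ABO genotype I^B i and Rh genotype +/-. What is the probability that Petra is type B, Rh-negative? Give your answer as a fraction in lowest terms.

9/64

Petra's mother's ABO genotype from I^A I^B × I^A i: 1/4 I^A I^A, 1/4 I^A I^B, 1/4 I^A i, 1/4 I^B i.
Crossing each possibility with the father I^B i and summing P(type B): 1/4·0 + 1/4·1/2 + 1/4·1/4 + 1/4·3/4 = 3/8.
Similarly for Rh via the mother's Rh distribution: P(Rh-) = 3/8.
Independent loci: 3/8 × 3/8 = 9/64.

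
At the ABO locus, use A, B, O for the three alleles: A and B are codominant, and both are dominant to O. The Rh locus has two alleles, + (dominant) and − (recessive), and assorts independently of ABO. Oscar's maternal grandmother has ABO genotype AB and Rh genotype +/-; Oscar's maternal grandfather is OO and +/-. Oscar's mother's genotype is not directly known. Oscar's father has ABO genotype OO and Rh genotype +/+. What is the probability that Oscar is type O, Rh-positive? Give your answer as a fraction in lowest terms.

Oscar's mother's ABO genotype from AB × OO: 1/2 AO, 1/2 BO.
Crossing each possibility with the father OO and summing P(type O): 1/2·1/2 + 1/2·1/2 = 1/2.
Similarly for Rh via the mother's Rh distribution: P(Rh+) = 1.
Independent loci: 1/2 × 1 = 1/2.

1/2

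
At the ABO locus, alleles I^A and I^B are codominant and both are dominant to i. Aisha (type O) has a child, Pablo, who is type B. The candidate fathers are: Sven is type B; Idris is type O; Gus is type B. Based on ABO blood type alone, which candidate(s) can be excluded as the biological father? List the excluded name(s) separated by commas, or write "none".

Idris

A candidate is excluded only if no genotype consistent with his phenotype could produce a type B child with a type O mother.
Idris (type O): no genotype consistent with that phenotype can produce a type-B child with a type-O mother.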